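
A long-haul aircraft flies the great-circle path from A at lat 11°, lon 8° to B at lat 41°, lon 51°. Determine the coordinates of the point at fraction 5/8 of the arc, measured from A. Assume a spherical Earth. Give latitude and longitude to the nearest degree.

Write both endpoints as unit vectors p₁, p₂ with components (cos φ cos λ, cos φ sin λ, sin φ).
The central angle between the endpoints is δ = arccos(p₁·p₂) ≈ 0.841 rad (48.2°).
Interpolate at f = 5/8 with slerp weights a = sin((1−f)δ)/sin δ ≈ 0.416, b = sin(fδ)/sin δ ≈ 0.673.
p = a·p₁ + b·p₂ ≈ (0.724, 0.452, 0.521); φ = arcsin(p_z) ≈ 31.40°, λ = atan2(p_y, p_x) ≈ 31.95°.

≈ lat 31°, lon 32°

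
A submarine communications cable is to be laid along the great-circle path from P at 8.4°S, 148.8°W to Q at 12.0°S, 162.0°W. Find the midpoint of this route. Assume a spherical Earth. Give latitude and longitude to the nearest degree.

Convert each endpoint to a unit vector on the sphere (x = cos φ cos λ, y = cos φ sin λ, z = sin φ).
The central angle between the endpoints is δ = arccos(p₁·p₂) ≈ 0.235 rad (13.5°).
Interpolate at f = 1/2 with slerp weights a = sin((1−f)δ)/sin δ ≈ 0.503, b = sin(fδ)/sin δ ≈ 0.503.
p = a·p₁ + b·p₂ ≈ (-0.894, -0.410, -0.178); φ = arcsin(p_z) ≈ -10.27°, λ = atan2(p_y, p_x) ≈ -155.36°.

≈ 10°S, 155°W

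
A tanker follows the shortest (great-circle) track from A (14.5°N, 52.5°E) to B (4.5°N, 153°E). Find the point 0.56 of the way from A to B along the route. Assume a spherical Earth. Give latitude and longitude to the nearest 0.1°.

≈ (13.9°N, 109.8°E)

Write both endpoints as unit vectors p₁, p₂ with components (cos φ cos λ, cos φ sin λ, sin φ).
The central angle between the endpoints is δ = arccos(p₁·p₂) ≈ 1.728 rad (99.0°).
Interpolate at f = 0.56 with slerp weights a = sin((1−f)δ)/sin δ ≈ 0.698, b = sin(fδ)/sin δ ≈ 0.834.
p = a·p₁ + b·p₂ ≈ (-0.329, 0.913, 0.240); φ = arcsin(p_z) ≈ 13.89°, λ = atan2(p_y, p_x) ≈ 109.84°.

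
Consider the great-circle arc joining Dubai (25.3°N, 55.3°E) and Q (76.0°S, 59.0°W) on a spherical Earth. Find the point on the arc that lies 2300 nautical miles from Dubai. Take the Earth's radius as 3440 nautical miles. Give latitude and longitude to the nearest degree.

Convert each endpoint to a unit vector on the sphere (x = cos φ cos λ, y = cos φ sin λ, z = sin φ).
The central angle between the endpoints is δ = arccos(p₁·p₂) ≈ 2.100 rad (120.3°). The total great-circle distance is δ·R ≈ 2.100 × 3440 ≈ 7223 nmi, so the target fraction is f = 2300/7223 ≈ 0.318.
Interpolate at f ≈ 0.318 with slerp weights a = sin((1−f)δ)/sin δ ≈ 1.147, b = sin(fδ)/sin δ ≈ 0.718.
p = a·p₁ + b·p₂ ≈ (0.680, 0.704, -0.207); φ = arcsin(p_z) ≈ -11.92°, λ = atan2(p_y, p_x) ≈ 45.99°.

≈ (12°S, 46°E)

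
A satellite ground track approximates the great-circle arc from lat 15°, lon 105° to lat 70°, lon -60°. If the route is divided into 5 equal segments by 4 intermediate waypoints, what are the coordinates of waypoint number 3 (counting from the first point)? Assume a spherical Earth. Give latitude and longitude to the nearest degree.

Convert each endpoint to a unit vector on the sphere (x = cos φ cos λ, y = cos φ sin λ, z = sin φ).
The central angle between the endpoints is δ = arccos(p₁·p₂) ≈ 1.647 rad (94.4°).
Interpolate at f = 3/5 with slerp weights a = sin((1−f)δ)/sin δ ≈ 0.614, b = sin(fδ)/sin δ ≈ 0.837.
p = a·p₁ + b·p₂ ≈ (-0.010, 0.325, 0.946); φ = arcsin(p_z) ≈ 71.04°, λ = atan2(p_y, p_x) ≈ 91.81°.

≈ lat 71°, lon 92°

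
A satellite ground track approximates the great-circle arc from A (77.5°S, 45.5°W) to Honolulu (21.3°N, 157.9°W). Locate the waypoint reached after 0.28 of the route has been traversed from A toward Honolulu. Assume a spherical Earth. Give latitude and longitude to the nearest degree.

Convert each endpoint to a unit vector on the sphere (x = cos φ cos λ, y = cos φ sin λ, z = sin φ).
The central angle between the endpoints is δ = arccos(p₁·p₂) ≈ 2.017 rad (115.6°).
Interpolate at f = 0.28 with slerp weights a = sin((1−f)δ)/sin δ ≈ 1.101, b = sin(fδ)/sin δ ≈ 0.593.
p = a·p₁ + b·p₂ ≈ (-0.345, -0.378, -0.859); φ = arcsin(p_z) ≈ -59.22°, λ = atan2(p_y, p_x) ≈ -132.41°.

≈ (59°S, 132°W)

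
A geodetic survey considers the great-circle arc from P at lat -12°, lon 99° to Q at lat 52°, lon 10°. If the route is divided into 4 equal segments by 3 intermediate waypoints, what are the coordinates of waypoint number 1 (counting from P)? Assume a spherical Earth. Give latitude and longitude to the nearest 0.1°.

From cos δ = sin φ₁ sin φ₂ + cos φ₁ cos φ₂ cos Δλ, the central angle is δ ≈ 1.725 rad (98.8°).
Interpolate at f = 1/4 with slerp weights a = sin((1−f)δ)/sin δ ≈ 0.973, b = sin(fδ)/sin δ ≈ 0.423.
p = a·p₁ + b·p₂ ≈ (0.108, 0.986, 0.131); φ = arcsin(p_z) ≈ 7.52°, λ = atan2(p_y, p_x) ≈ 83.77°.

≈ lat 7.5°, lon 83.8°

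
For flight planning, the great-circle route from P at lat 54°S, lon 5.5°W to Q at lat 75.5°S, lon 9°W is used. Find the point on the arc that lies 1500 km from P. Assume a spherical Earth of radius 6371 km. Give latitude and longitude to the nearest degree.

Write both endpoints as unit vectors p₁, p₂ with components (cos φ cos λ, cos φ sin λ, sin φ).
The central angle between the endpoints is δ = arccos(p₁·p₂) ≈ 0.376 rad (21.5°). The total great-circle distance is δ·R ≈ 0.376 × 6371 ≈ 2395 km, so the target fraction is f = 1500/2395 ≈ 0.626.
Interpolate at f ≈ 0.626 with slerp weights a = sin((1−f)δ)/sin δ ≈ 0.382, b = sin(fδ)/sin δ ≈ 0.635.
p = a·p₁ + b·p₂ ≈ (0.380, -0.046, -0.924); φ = arcsin(p_z) ≈ -67.47°, λ = atan2(p_y, p_x) ≈ -6.95°.

≈ lat 67°S, lon 7°W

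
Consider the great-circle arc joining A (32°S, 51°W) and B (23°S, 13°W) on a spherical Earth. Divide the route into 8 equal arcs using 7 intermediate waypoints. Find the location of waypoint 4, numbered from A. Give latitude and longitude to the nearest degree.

≈ (29°S, 31°W)

From cos δ = sin φ₁ sin φ₂ + cos φ₁ cos φ₂ cos Δλ, the central angle is δ ≈ 0.606 rad (34.7°).
Interpolate at f = 4/8 with slerp weights a = sin((1−f)δ)/sin δ ≈ 0.524, b = sin(fδ)/sin δ ≈ 0.524.
p = a·p₁ + b·p₂ ≈ (0.749, -0.454, -0.482); φ = arcsin(p_z) ≈ -28.83°, λ = atan2(p_y, p_x) ≈ -31.19°.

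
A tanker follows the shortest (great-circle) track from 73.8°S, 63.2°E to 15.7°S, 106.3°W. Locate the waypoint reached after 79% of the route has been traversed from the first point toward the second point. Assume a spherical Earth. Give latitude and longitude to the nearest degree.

≈ 35°S, 105°W

Convert each endpoint to a unit vector on the sphere (x = cos φ cos λ, y = cos φ sin λ, z = sin φ).
The central angle between the endpoints is δ = arccos(p₁·p₂) ≈ 1.575 rad (90.2°).
Interpolate at f = 0.79 with slerp weights a = sin((1−f)δ)/sin δ ≈ 0.325, b = sin(fδ)/sin δ ≈ 0.947.
p = a·p₁ + b·p₂ ≈ (-0.215, -0.794, -0.568); φ = arcsin(p_z) ≈ -34.62°, λ = atan2(p_y, p_x) ≈ -105.15°.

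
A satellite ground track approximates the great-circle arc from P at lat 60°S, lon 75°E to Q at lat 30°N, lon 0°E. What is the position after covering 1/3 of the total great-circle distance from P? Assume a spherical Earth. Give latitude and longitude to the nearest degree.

≈ lat 34°S, lon 36°E

The haversine formula gives a central angle δ ≈ 1.898 rad (108.7°) between the endpoints.
Interpolate at f = 1/3 with slerp weights a = sin((1−f)δ)/sin δ ≈ 1.007, b = sin(fδ)/sin δ ≈ 0.624.
p = a·p₁ + b·p₂ ≈ (0.671, 0.486, -0.560); φ = arcsin(p_z) ≈ -34.05°, λ = atan2(p_y, p_x) ≈ 35.94°.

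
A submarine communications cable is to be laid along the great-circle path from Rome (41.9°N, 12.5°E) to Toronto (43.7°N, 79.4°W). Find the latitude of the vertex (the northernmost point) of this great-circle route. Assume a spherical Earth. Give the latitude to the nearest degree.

The great circle lies in the plane with unit normal n̂ = (p₁ × p₂)/|p₁ × p₂|.
Here n̂_z ≈ -0.600; the vertex latitude is φ_max = arccos|n̂_z| ≈ 53.1°.

≈ 53°N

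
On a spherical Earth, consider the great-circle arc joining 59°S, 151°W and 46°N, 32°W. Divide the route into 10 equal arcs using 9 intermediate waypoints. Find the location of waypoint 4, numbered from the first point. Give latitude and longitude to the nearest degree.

≈ 24°S, 85°W

Convert each endpoint to a unit vector on the sphere (x = cos φ cos λ, y = cos φ sin λ, z = sin φ).
The central angle between the endpoints is δ = arccos(p₁·p₂) ≈ 2.482 rad (142.2°).
Interpolate at f = 4/10 with slerp weights a = sin((1−f)δ)/sin δ ≈ 1.626, b = sin(fδ)/sin δ ≈ 1.366.
p = a·p₁ + b·p₂ ≈ (0.072, -0.909, -0.411); φ = arcsin(p_z) ≈ -24.26°, λ = atan2(p_y, p_x) ≈ -85.44°.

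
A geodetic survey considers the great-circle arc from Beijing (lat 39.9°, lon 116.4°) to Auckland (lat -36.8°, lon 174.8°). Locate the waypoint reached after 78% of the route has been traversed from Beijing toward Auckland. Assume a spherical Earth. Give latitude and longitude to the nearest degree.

≈ lat -20°, lon 161°

Convert each endpoint to a unit vector on the sphere (x = cos φ cos λ, y = cos φ sin λ, z = sin φ).
The central angle between the endpoints is δ = arccos(p₁·p₂) ≈ 1.633 rad (93.6°).
Interpolate at f = 0.78 with slerp weights a = sin((1−f)δ)/sin δ ≈ 0.352, b = sin(fδ)/sin δ ≈ 0.958.
p = a·p₁ + b·p₂ ≈ (-0.884, 0.312, -0.348); φ = arcsin(p_z) ≈ -20.36°, λ = atan2(p_y, p_x) ≈ 160.59°.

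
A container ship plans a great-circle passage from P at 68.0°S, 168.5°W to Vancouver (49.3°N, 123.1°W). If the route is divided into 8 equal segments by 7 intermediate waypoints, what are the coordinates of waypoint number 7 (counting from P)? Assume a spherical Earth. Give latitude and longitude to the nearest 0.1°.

From cos δ = sin φ₁ sin φ₂ + cos φ₁ cos φ₂ cos Δλ, the central angle is δ ≈ 2.131 rad (122.1°).
Interpolate at f = 7/8 with slerp weights a = sin((1−f)δ)/sin δ ≈ 0.311, b = sin(fδ)/sin δ ≈ 1.130.
p = a·p₁ + b·p₂ ≈ (-0.516, -0.640, 0.568); φ = arcsin(p_z) ≈ 34.64°, λ = atan2(p_y, p_x) ≈ -128.88°.

≈ 34.6°N, 128.9°W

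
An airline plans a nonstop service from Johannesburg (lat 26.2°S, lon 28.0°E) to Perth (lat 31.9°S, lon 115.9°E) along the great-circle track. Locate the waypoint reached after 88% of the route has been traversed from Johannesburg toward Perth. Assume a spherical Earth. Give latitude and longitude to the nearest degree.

Write both endpoints as unit vectors p₁, p₂ with components (cos φ cos λ, cos φ sin λ, sin φ).
The central angle between the endpoints is δ = arccos(p₁·p₂) ≈ 1.307 rad (74.9°).
Interpolate at f = 0.88 with slerp weights a = sin((1−f)δ)/sin δ ≈ 0.162, b = sin(fδ)/sin δ ≈ 0.945.
p = a·p₁ + b·p₂ ≈ (-0.222, 0.790, -0.571); φ = arcsin(p_z) ≈ -34.82°, λ = atan2(p_y, p_x) ≈ 105.72°.

≈ lat 35°S, lon 106°E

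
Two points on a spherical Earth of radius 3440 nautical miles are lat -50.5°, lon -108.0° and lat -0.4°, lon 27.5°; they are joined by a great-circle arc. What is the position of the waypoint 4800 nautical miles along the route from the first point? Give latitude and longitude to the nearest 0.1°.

From cos δ = sin φ₁ sin φ₂ + cos φ₁ cos φ₂ cos Δλ, the central angle is δ ≈ 2.036 rad (116.6°). The total great-circle distance is δ·R ≈ 2.036 × 3440 ≈ 7003 nmi, so the target fraction is f = 4800/7003 ≈ 0.685.
Interpolate at f ≈ 0.685 with slerp weights a = sin((1−f)δ)/sin δ ≈ 0.668, b = sin(fδ)/sin δ ≈ 1.102.
p = a·p₁ + b·p₂ ≈ (0.846, 0.104, -0.523); φ = arcsin(p_z) ≈ -31.56°, λ = atan2(p_y, p_x) ≈ 7.03°.

≈ lat -31.6°, lon 7.0°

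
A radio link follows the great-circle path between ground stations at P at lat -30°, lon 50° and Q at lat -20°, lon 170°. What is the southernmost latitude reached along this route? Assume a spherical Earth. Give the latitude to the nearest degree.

≈ -44°

The great circle lies in the plane with unit normal n̂ = (p₁ × p₂)/|p₁ × p₂|.
Here n̂_z ≈ +0.725; the vertex latitude is φ_max = arccos|n̂_z| ≈ 43.5°.
Check via Clairaut: cos φ_max = |cos φ₁| · sin C = cos(30.0°)·sin(123.1°) ≈ 0.725, again giving ≈ 43.5°.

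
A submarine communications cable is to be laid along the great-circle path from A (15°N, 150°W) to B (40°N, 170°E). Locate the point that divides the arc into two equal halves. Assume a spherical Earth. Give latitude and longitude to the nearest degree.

≈ (29°N, 168°W)

Convert each endpoint to a unit vector on the sphere (x = cos φ cos λ, y = cos φ sin λ, z = sin φ).
The central angle between the endpoints is δ = arccos(p₁·p₂) ≈ 0.748 rad (42.8°).
Interpolate at f = 1/2 with slerp weights a = sin((1−f)δ)/sin δ ≈ 0.537, b = sin(fδ)/sin δ ≈ 0.537.
p = a·p₁ + b·p₂ ≈ (-0.854, -0.188, 0.484); φ = arcsin(p_z) ≈ 28.96°, λ = atan2(p_y, p_x) ≈ -167.59°.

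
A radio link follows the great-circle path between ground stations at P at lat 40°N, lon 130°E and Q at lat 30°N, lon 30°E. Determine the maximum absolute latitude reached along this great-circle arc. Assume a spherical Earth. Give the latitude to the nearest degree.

≈ 48°N

The great circle lies in the plane with unit normal n̂ = (p₁ × p₂)/|p₁ × p₂|.
Here n̂_z ≈ -0.668; the vertex latitude is φ_max = arccos|n̂_z| ≈ 48.1°.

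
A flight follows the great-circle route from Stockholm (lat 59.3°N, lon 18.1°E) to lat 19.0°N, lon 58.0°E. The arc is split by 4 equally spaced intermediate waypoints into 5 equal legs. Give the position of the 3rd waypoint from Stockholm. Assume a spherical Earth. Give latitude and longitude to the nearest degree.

≈ lat 37°N, lon 48°E

Convert each endpoint to a unit vector on the sphere (x = cos φ cos λ, y = cos φ sin λ, z = sin φ).
The central angle between the endpoints is δ = arccos(p₁·p₂) ≈ 0.863 rad (49.4°).
Interpolate at f = 3/5 with slerp weights a = sin((1−f)δ)/sin δ ≈ 0.445, b = sin(fδ)/sin δ ≈ 0.651.
p = a·p₁ + b·p₂ ≈ (0.543, 0.593, 0.595); φ = arcsin(p_z) ≈ 36.51°, λ = atan2(p_y, p_x) ≈ 47.54°.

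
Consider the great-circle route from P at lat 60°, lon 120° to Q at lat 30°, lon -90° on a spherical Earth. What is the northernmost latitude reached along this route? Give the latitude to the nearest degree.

The great circle lies in the plane with unit normal n̂ = (p₁ × p₂)/|p₁ × p₂|.
Here n̂_z ≈ +0.217; the vertex latitude is φ_max = arccos|n̂_z| ≈ 77.5°.
Check via Clairaut: cos φ_max = |cos φ₁| · sin C = cos(60.0°)·sin(25.7°) ≈ 0.217, again giving ≈ 77.5°.

≈ 77°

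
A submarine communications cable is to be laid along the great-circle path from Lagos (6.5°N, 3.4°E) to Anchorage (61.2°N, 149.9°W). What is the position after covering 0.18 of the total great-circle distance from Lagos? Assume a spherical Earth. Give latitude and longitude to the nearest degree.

≈ 26°N, 2°W

From cos δ = sin φ₁ sin φ₂ + cos φ₁ cos φ₂ cos Δλ, the central angle is δ ≈ 1.905 rad (109.2°).
Interpolate at f = 0.18 with slerp weights a = sin((1−f)δ)/sin δ ≈ 1.059, b = sin(fδ)/sin δ ≈ 0.356.
p = a·p₁ + b·p₂ ≈ (0.902, -0.024, 0.432); φ = arcsin(p_z) ≈ 25.58°, λ = atan2(p_y, p_x) ≈ -1.50°.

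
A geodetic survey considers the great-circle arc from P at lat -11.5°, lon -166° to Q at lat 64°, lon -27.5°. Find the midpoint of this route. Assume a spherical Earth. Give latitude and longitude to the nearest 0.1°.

≈ lat 44.4°, lon -142.0°

From cos δ = sin φ₁ sin φ₂ + cos φ₁ cos φ₂ cos Δλ, the central angle is δ ≈ 2.095 rad (120.1°).
Interpolate at f = 1/2 with slerp weights a = sin((1−f)δ)/sin δ ≈ 1.001, b = sin(fδ)/sin δ ≈ 1.001.
p = a·p₁ + b·p₂ ≈ (-0.562, -0.440, 0.700); φ = arcsin(p_z) ≈ 44.43°, λ = atan2(p_y, p_x) ≈ -141.97°.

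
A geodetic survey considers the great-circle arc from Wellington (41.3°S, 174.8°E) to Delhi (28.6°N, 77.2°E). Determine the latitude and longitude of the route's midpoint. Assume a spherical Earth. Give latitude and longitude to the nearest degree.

≈ 10°S, 121°E

Convert each endpoint to a unit vector on the sphere (x = cos φ cos λ, y = cos φ sin λ, z = sin φ).
The central angle between the endpoints is δ = arccos(p₁·p₂) ≈ 1.986 rad (113.8°).
Interpolate at f = 1/2 with slerp weights a = sin((1−f)δ)/sin δ ≈ 0.915, b = sin(fδ)/sin δ ≈ 0.915.
p = a·p₁ + b·p₂ ≈ (-0.507, 0.846, -0.166); φ = arcsin(p_z) ≈ -9.55°, λ = atan2(p_y, p_x) ≈ 120.92°.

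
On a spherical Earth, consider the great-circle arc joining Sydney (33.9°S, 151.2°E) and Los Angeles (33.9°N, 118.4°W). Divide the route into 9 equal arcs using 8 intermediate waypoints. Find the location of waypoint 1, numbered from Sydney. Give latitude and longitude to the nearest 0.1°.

Convert each endpoint to a unit vector on the sphere (x = cos φ cos λ, y = cos φ sin λ, z = sin φ).
The central angle between the endpoints is δ = arccos(p₁·p₂) ≈ 1.892 rad (108.4°).
Interpolate at f = 1/9 with slerp weights a = sin((1−f)δ)/sin δ ≈ 1.047, b = sin(fδ)/sin δ ≈ 0.220.
p = a·p₁ + b·p₂ ≈ (-0.849, 0.258, -0.462); φ = arcsin(p_z) ≈ -27.49°, λ = atan2(p_y, p_x) ≈ 163.08°.

≈ 27.5°S, 163.1°E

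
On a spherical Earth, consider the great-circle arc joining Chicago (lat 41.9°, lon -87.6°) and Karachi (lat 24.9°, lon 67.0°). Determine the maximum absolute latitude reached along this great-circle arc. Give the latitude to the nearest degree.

The great circle lies in the plane with unit normal n̂ = (p₁ × p₂)/|p₁ × p₂|.
Here n̂_z ≈ +0.307; the vertex latitude is φ_max = arccos|n̂_z| ≈ 72.1°.
Check via Clairaut: cos φ_max = |cos φ₁| · sin C = cos(41.9°)·sin(24.3°) ≈ 0.307, again giving ≈ 72.1°.

≈ 72°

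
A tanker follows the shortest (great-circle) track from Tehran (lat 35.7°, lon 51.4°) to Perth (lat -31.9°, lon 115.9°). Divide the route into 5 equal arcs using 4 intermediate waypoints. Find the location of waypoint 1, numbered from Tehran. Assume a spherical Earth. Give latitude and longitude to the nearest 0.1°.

≈ lat 23.1°, lon 66.4°

Write both endpoints as unit vectors p₁, p₂ with components (cos φ cos λ, cos φ sin λ, sin φ).
The central angle between the endpoints is δ = arccos(p₁·p₂) ≈ 1.582 rad (90.7°).
Interpolate at f = 1/5 with slerp weights a = sin((1−f)δ)/sin δ ≈ 0.954, b = sin(fδ)/sin δ ≈ 0.311.
p = a·p₁ + b·p₂ ≈ (0.368, 0.843, 0.392); φ = arcsin(p_z) ≈ 23.09°, λ = atan2(p_y, p_x) ≈ 66.43°.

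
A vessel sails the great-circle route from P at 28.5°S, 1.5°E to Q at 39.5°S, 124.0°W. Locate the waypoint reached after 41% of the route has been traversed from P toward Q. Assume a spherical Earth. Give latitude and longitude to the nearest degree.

Write both endpoints as unit vectors p₁, p₂ with components (cos φ cos λ, cos φ sin λ, sin φ).
The central angle between the endpoints is δ = arccos(p₁·p₂) ≈ 1.661 rad (95.2°).
Interpolate at f = 0.41 with slerp weights a = sin((1−f)δ)/sin δ ≈ 0.834, b = sin(fδ)/sin δ ≈ 0.632.
p = a·p₁ + b·p₂ ≈ (0.460, -0.385, -0.800); φ = arcsin(p_z) ≈ -53.14°, λ = atan2(p_y, p_x) ≈ -39.96°.

≈ 53°S, 40°W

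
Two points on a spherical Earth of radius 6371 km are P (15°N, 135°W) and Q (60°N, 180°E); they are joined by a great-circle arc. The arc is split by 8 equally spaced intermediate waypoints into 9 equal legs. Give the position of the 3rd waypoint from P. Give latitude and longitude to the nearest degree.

≈ (32°N, 144°W)

From cos δ = sin φ₁ sin φ₂ + cos φ₁ cos φ₂ cos Δλ, the central angle is δ ≈ 0.970 rad (55.6°).
Interpolate at f = 3/9 with slerp weights a = sin((1−f)δ)/sin δ ≈ 0.730, b = sin(fδ)/sin δ ≈ 0.385.
p = a·p₁ + b·p₂ ≈ (-0.691, -0.499, 0.523); φ = arcsin(p_z) ≈ 31.50°, λ = atan2(p_y, p_x) ≈ -144.19°.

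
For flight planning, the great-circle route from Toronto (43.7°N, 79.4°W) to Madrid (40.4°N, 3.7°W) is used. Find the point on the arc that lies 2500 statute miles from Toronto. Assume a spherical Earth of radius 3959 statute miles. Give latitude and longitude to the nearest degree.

Convert each endpoint to a unit vector on the sphere (x = cos φ cos λ, y = cos φ sin λ, z = sin φ).
The central angle between the endpoints is δ = arccos(p₁·p₂) ≈ 0.947 rad (54.3°). The total great-circle distance is δ·R ≈ 0.947 × 3959 ≈ 3751 mi, so the target fraction is f = 2500/3751 ≈ 0.667.
Interpolate at f ≈ 0.667 with slerp weights a = sin((1−f)δ)/sin δ ≈ 0.383, b = sin(fδ)/sin δ ≈ 0.727.
p = a·p₁ + b·p₂ ≈ (0.603, -0.308, 0.736); φ = arcsin(p_z) ≈ 47.36°, λ = atan2(p_y, p_x) ≈ -27.02°.

≈ 47°N, 27°W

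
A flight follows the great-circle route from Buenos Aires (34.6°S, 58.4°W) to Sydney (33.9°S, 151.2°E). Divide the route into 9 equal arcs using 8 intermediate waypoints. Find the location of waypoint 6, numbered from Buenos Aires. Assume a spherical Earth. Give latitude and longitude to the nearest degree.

≈ 63°S, 176°W

Convert each endpoint to a unit vector on the sphere (x = cos φ cos λ, y = cos φ sin λ, z = sin φ).
The central angle between the endpoints is δ = arccos(p₁·p₂) ≈ 1.852 rad (106.1°).
Interpolate at f = 6/9 with slerp weights a = sin((1−f)δ)/sin δ ≈ 0.602, b = sin(fδ)/sin δ ≈ 0.983.
p = a·p₁ + b·p₂ ≈ (-0.455, -0.029, -0.890); φ = arcsin(p_z) ≈ -62.89°, λ = atan2(p_y, p_x) ≈ -176.29°.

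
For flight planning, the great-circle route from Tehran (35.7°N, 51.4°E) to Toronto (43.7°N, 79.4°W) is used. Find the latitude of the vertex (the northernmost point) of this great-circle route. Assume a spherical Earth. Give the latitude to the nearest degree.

The great circle lies in the plane with unit normal n̂ = (p₁ × p₂)/|p₁ × p₂|.
Here n̂_z ≈ -0.445; the vertex latitude is φ_max = arccos|n̂_z| ≈ 63.6°.

≈ 64°N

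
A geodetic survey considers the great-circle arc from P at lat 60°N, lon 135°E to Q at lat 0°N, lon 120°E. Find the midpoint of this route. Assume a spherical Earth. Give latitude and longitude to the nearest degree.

≈ lat 30°N, lon 125°E

The haversine formula gives a central angle δ ≈ 1.067 rad (61.1°) between the endpoints.
Interpolate at f = 1/2 with slerp weights a = sin((1−f)δ)/sin δ ≈ 0.581, b = sin(fδ)/sin δ ≈ 0.581.
p = a·p₁ + b·p₂ ≈ (-0.496, 0.708, 0.503); φ = arcsin(p_z) ≈ 30.19°, λ = atan2(p_y, p_x) ≈ 124.99°.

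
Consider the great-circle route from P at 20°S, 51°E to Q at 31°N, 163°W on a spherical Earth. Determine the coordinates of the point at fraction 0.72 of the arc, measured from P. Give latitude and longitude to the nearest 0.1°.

Write both endpoints as unit vectors p₁, p₂ with components (cos φ cos λ, cos φ sin λ, sin φ).
The central angle between the endpoints is δ = arccos(p₁·p₂) ≈ 2.575 rad (147.6°).
Interpolate at f = 0.72 with slerp weights a = sin((1−f)δ)/sin δ ≈ 1.231, b = sin(fδ)/sin δ ≈ 1.790.
p = a·p₁ + b·p₂ ≈ (-0.739, 0.450, 0.501); φ = arcsin(p_z) ≈ 30.06°, λ = atan2(p_y, p_x) ≈ 148.66°.

≈ 30.1°N, 148.7°E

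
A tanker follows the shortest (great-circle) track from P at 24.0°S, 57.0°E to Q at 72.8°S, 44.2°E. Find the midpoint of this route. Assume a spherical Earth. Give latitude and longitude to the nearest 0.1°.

≈ 48.5°S, 53.9°E

Convert each endpoint to a unit vector on the sphere (x = cos φ cos λ, y = cos φ sin λ, z = sin φ).
The central angle between the endpoints is δ = arccos(p₁·p₂) ≈ 0.861 rad (49.3°).
Interpolate at f = 1/2 with slerp weights a = sin((1−f)δ)/sin δ ≈ 0.550, b = sin(fδ)/sin δ ≈ 0.550.
p = a·p₁ + b·p₂ ≈ (0.390, 0.535, -0.749); φ = arcsin(p_z) ≈ -48.53°, λ = atan2(p_y, p_x) ≈ 53.88°.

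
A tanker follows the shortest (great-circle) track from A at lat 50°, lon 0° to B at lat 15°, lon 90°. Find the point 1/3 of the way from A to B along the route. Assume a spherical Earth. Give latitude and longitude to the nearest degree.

≈ lat 47°, lon 40°

Write both endpoints as unit vectors p₁, p₂ with components (cos φ cos λ, cos φ sin λ, sin φ).
The central angle between the endpoints is δ = arccos(p₁·p₂) ≈ 1.371 rad (78.6°).
Interpolate at f = 1/3 with slerp weights a = sin((1−f)δ)/sin δ ≈ 0.808, b = sin(fδ)/sin δ ≈ 0.450.
p = a·p₁ + b·p₂ ≈ (0.519, 0.435, 0.736); φ = arcsin(p_z) ≈ 47.35°, λ = atan2(p_y, p_x) ≈ 39.94°.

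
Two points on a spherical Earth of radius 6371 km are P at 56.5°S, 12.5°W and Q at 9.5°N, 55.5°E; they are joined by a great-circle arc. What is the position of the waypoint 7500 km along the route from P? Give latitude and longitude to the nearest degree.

≈ 7°S, 46°E

The haversine formula gives a central angle δ ≈ 1.504 rad (86.2°) between the endpoints. The total great-circle distance is δ·R ≈ 1.504 × 6371 ≈ 9585 km, so the target fraction is f = 7500/9585 ≈ 0.782.
Interpolate at f ≈ 0.782 with slerp weights a = sin((1−f)δ)/sin δ ≈ 0.322, b = sin(fδ)/sin δ ≈ 0.926.
p = a·p₁ + b·p₂ ≈ (0.691, 0.714, -0.116); φ = arcsin(p_z) ≈ -6.65°, λ = atan2(p_y, p_x) ≈ 45.95°.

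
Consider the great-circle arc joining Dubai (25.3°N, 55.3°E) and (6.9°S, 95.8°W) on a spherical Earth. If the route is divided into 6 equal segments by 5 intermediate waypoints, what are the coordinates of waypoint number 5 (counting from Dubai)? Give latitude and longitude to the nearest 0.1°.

The haversine formula gives a central angle δ ≈ 2.563 rad (146.8°) between the endpoints.
Interpolate at f = 5/6 with slerp weights a = sin((1−f)δ)/sin δ ≈ 0.757, b = sin(fδ)/sin δ ≈ 1.544.
p = a·p₁ + b·p₂ ≈ (0.235, -0.962, 0.138); φ = arcsin(p_z) ≈ 7.94°, λ = atan2(p_y, p_x) ≈ -76.28°.

≈ (7.9°N, 76.3°W)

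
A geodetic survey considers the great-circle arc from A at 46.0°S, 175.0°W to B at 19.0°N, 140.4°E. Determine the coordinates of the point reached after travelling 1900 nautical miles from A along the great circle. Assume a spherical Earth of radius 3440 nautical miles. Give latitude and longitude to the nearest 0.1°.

≈ 20.2°S, 162.6°E

Convert each endpoint to a unit vector on the sphere (x = cos φ cos λ, y = cos φ sin λ, z = sin φ).
The central angle between the endpoints is δ = arccos(p₁·p₂) ≈ 1.335 rad (76.5°). The total great-circle distance is δ·R ≈ 1.335 × 3440 ≈ 4593 nmi, so the target fraction is f = 1900/4593 ≈ 0.414.
Interpolate at f ≈ 0.414 with slerp weights a = sin((1−f)δ)/sin δ ≈ 0.725, b = sin(fδ)/sin δ ≈ 0.540.
p = a·p₁ + b·p₂ ≈ (-0.895, 0.281, -0.346); φ = arcsin(p_z) ≈ -20.25°, λ = atan2(p_y, p_x) ≈ 162.55°.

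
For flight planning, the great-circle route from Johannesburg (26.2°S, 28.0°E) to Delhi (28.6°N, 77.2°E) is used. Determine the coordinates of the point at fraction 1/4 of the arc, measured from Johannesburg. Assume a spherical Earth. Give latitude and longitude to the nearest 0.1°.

Write both endpoints as unit vectors p₁, p₂ with components (cos φ cos λ, cos φ sin λ, sin φ).
The central angle between the endpoints is δ = arccos(p₁·p₂) ≈ 1.263 rad (72.3°).
Interpolate at f = 1/4 with slerp weights a = sin((1−f)δ)/sin δ ≈ 0.852, b = sin(fδ)/sin δ ≈ 0.326.
p = a·p₁ + b·p₂ ≈ (0.738, 0.638, -0.220); φ = arcsin(p_z) ≈ -12.72°, λ = atan2(p_y, p_x) ≈ 40.82°.

≈ (12.7°S, 40.8°E)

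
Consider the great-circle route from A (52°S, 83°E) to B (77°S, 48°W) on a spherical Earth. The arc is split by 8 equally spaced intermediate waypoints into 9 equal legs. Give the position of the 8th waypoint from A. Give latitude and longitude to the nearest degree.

Convert each endpoint to a unit vector on the sphere (x = cos φ cos λ, y = cos φ sin λ, z = sin φ).
The central angle between the endpoints is δ = arccos(p₁·p₂) ≈ 0.827 rad (47.4°).
Interpolate at f = 8/9 with slerp weights a = sin((1−f)δ)/sin δ ≈ 0.125, b = sin(fδ)/sin δ ≈ 0.911.
p = a·p₁ + b·p₂ ≈ (0.147, -0.076, -0.986); φ = arcsin(p_z) ≈ -80.49°, λ = atan2(p_y, p_x) ≈ -27.46°.

≈ (80°S, 27°W)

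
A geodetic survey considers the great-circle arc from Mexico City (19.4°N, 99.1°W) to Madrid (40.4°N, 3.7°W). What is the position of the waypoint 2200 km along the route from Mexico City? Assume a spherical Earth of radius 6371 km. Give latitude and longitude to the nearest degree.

Convert each endpoint to a unit vector on the sphere (x = cos φ cos λ, y = cos φ sin λ, z = sin φ).
The central angle between the endpoints is δ = arccos(p₁·p₂) ≈ 1.423 rad (81.5°). The total great-circle distance is δ·R ≈ 1.423 × 6371 ≈ 9063 km, so the target fraction is f = 2200/9063 ≈ 0.243.
Interpolate at f ≈ 0.243 with slerp weights a = sin((1−f)δ)/sin δ ≈ 0.890, b = sin(fδ)/sin δ ≈ 0.342.
p = a·p₁ + b·p₂ ≈ (0.127, -0.846, 0.518); φ = arcsin(p_z) ≈ 31.17°, λ = atan2(p_y, p_x) ≈ -81.45°.

≈ 31°N, 81°W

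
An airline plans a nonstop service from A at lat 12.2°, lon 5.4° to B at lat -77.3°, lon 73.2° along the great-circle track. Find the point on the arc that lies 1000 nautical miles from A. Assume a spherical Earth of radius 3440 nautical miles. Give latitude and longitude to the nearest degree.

From cos δ = sin φ₁ sin φ₂ + cos φ₁ cos φ₂ cos Δλ, the central angle is δ ≈ 1.696 rad (97.2°). The total great-circle distance is δ·R ≈ 1.696 × 3440 ≈ 5835 nmi, so the target fraction is f = 1000/5835 ≈ 0.171.
Interpolate at f ≈ 0.171 with slerp weights a = sin((1−f)δ)/sin δ ≈ 0.994, b = sin(fδ)/sin δ ≈ 0.289.
p = a·p₁ + b·p₂ ≈ (0.986, 0.152, -0.072); φ = arcsin(p_z) ≈ -4.11°, λ = atan2(p_y, p_x) ≈ 8.78°.

≈ lat -4°, lon 9°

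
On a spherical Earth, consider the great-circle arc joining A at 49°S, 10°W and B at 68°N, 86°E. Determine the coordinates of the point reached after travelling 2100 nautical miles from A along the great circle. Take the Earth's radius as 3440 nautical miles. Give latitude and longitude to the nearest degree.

≈ 18°S, 9°E

Convert each endpoint to a unit vector on the sphere (x = cos φ cos λ, y = cos φ sin λ, z = sin φ).
The central angle between the endpoints is δ = arccos(p₁·p₂) ≈ 2.382 rad (136.5°). The total great-circle distance is δ·R ≈ 2.382 × 3440 ≈ 8196 nmi, so the target fraction is f = 2100/8196 ≈ 0.256.
Interpolate at f ≈ 0.256 with slerp weights a = sin((1−f)δ)/sin δ ≈ 1.424, b = sin(fδ)/sin δ ≈ 0.833.
p = a·p₁ + b·p₂ ≈ (0.942, 0.149, -0.302); φ = arcsin(p_z) ≈ -17.59°, λ = atan2(p_y, p_x) ≈ 9.00°.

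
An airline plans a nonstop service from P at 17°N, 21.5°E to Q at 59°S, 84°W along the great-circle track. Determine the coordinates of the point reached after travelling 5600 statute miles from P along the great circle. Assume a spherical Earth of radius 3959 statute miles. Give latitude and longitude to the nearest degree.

Write both endpoints as unit vectors p₁, p₂ with components (cos φ cos λ, cos φ sin λ, sin φ).
The central angle between the endpoints is δ = arccos(p₁·p₂) ≈ 1.963 rad (112.5°). The total great-circle distance is δ·R ≈ 1.963 × 3959 ≈ 7772 mi, so the target fraction is f = 5600/7772 ≈ 0.721.
Interpolate at f ≈ 0.721 with slerp weights a = sin((1−f)δ)/sin δ ≈ 0.564, b = sin(fδ)/sin δ ≈ 1.069.
p = a·p₁ + b·p₂ ≈ (0.560, -0.350, -0.751); φ = arcsin(p_z) ≈ -48.71°, λ = atan2(p_y, p_x) ≈ -32.01°.

≈ 49°S, 32°W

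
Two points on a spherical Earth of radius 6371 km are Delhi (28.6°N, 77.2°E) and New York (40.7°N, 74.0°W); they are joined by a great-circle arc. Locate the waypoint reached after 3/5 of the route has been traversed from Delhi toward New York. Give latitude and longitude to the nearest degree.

Write both endpoints as unit vectors p₁, p₂ with components (cos φ cos λ, cos φ sin λ, sin φ).
The central angle between the endpoints is δ = arccos(p₁·p₂) ≈ 1.845 rad (105.7°).
Interpolate at f = 3/5 with slerp weights a = sin((1−f)δ)/sin δ ≈ 0.699, b = sin(fδ)/sin δ ≈ 0.929.
p = a·p₁ + b·p₂ ≈ (0.330, -0.079, 0.941); φ = arcsin(p_z) ≈ 70.16°, λ = atan2(p_y, p_x) ≈ -13.40°.

≈ (70°N, 13°W)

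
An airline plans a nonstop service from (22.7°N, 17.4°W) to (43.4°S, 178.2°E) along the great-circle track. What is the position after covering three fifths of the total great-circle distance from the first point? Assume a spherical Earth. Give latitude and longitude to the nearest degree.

Write both endpoints as unit vectors p₁, p₂ with components (cos φ cos λ, cos φ sin λ, sin φ).
The central angle between the endpoints is δ = arccos(p₁·p₂) ≈ 2.716 rad (155.6°).
Interpolate at f = 3/5 with slerp weights a = sin((1−f)δ)/sin δ ≈ 2.143, b = sin(fδ)/sin δ ≈ 2.417.
p = a·p₁ + b·p₂ ≈ (0.131, -0.536, -0.834); φ = arcsin(p_z) ≈ -56.51°, λ = atan2(p_y, p_x) ≈ -76.27°.

≈ (57°S, 76°W)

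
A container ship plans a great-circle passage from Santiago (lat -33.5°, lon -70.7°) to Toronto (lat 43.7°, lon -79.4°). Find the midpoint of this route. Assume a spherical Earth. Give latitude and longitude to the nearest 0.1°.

≈ lat 5.1°, lon -74.7°

Convert each endpoint to a unit vector on the sphere (x = cos φ cos λ, y = cos φ sin λ, z = sin φ).
The central angle between the endpoints is δ = arccos(p₁·p₂) ≈ 1.355 rad (77.6°).
Interpolate at f = 1/2 with slerp weights a = sin((1−f)δ)/sin δ ≈ 0.642, b = sin(fδ)/sin δ ≈ 0.642.
p = a·p₁ + b·p₂ ≈ (0.262, -0.961, 0.089); φ = arcsin(p_z) ≈ 5.11°, λ = atan2(p_y, p_x) ≈ -74.74°.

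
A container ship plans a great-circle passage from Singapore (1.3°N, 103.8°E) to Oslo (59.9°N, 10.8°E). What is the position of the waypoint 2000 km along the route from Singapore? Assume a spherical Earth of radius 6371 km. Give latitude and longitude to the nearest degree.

≈ (17°N, 95°E)

Write both endpoints as unit vectors p₁, p₂ with components (cos φ cos λ, cos φ sin λ, sin φ).
The central angle between the endpoints is δ = arccos(p₁·p₂) ≈ 1.577 rad (90.4°). The total great-circle distance is δ·R ≈ 1.577 × 6371 ≈ 10050 km, so the target fraction is f = 2000/10050 ≈ 0.199.
Interpolate at f ≈ 0.199 with slerp weights a = sin((1−f)δ)/sin δ ≈ 0.953, b = sin(fδ)/sin δ ≈ 0.309.
p = a·p₁ + b·p₂ ≈ (-0.075, 0.954, 0.289); φ = arcsin(p_z) ≈ 16.79°, λ = atan2(p_y, p_x) ≈ 94.50°.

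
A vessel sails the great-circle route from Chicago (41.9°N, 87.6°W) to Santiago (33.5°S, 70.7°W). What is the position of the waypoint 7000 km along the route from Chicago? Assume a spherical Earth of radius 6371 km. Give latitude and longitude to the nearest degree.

≈ 20°S, 74°W

From cos δ = sin φ₁ sin φ₂ + cos φ₁ cos φ₂ cos Δλ, the central angle is δ ≈ 1.344 rad (77.0°). The total great-circle distance is δ·R ≈ 1.344 × 6371 ≈ 8560 km, so the target fraction is f = 7000/8560 ≈ 0.818.
Interpolate at f ≈ 0.818 with slerp weights a = sin((1−f)δ)/sin δ ≈ 0.249, b = sin(fδ)/sin δ ≈ 0.914.
p = a·p₁ + b·p₂ ≈ (0.260, -0.904, -0.338); φ = arcsin(p_z) ≈ -19.78°, λ = atan2(p_y, p_x) ≈ -73.98°.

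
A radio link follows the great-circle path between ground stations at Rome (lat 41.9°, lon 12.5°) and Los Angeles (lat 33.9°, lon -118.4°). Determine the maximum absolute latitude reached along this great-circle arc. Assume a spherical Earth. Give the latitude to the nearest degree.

The great circle lies in the plane with unit normal n̂ = (p₁ × p₂)/|p₁ × p₂|.
Here n̂_z ≈ -0.467; the vertex latitude is φ_max = arccos|n̂_z| ≈ 62.1°.
Check via Clairaut: cos φ_max = |cos φ₁| · sin C = cos(41.9°)·sin(38.9°) ≈ 0.467, again giving ≈ 62.1°.

≈ 62°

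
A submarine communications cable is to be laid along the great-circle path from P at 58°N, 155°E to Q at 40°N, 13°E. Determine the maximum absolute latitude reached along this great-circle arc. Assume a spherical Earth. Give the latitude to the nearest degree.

The great circle lies in the plane with unit normal n̂ = (p₁ × p₂)/|p₁ × p₂|.
Here n̂_z ≈ -0.257; the vertex latitude is φ_max = arccos|n̂_z| ≈ 75.1°.
Check via Clairaut: cos φ_max = |cos φ₁| · sin C = cos(58.0°)·sin(29.0°) ≈ 0.257, again giving ≈ 75.1°.

≈ 75°N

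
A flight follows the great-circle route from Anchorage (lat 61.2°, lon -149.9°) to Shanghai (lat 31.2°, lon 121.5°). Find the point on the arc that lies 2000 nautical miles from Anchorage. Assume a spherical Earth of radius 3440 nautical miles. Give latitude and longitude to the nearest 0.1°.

≈ lat 53.3°, lon 147.7°

Convert each endpoint to a unit vector on the sphere (x = cos φ cos λ, y = cos φ sin λ, z = sin φ).
The central angle between the endpoints is δ = arccos(p₁·p₂) ≈ 1.088 rad (62.4°). The total great-circle distance is δ·R ≈ 1.088 × 3440 ≈ 3744 nmi, so the target fraction is f = 2000/3744 ≈ 0.534.
Interpolate at f ≈ 0.534 with slerp weights a = sin((1−f)δ)/sin δ ≈ 0.548, b = sin(fδ)/sin δ ≈ 0.620.
p = a·p₁ + b·p₂ ≈ (-0.505, 0.320, 0.801); φ = arcsin(p_z) ≈ 53.26°, λ = atan2(p_y, p_x) ≈ 147.68°.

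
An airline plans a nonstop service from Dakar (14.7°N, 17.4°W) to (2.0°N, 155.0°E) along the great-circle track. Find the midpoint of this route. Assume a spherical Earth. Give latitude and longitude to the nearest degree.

≈ (65°N, 83°E)

Write both endpoints as unit vectors p₁, p₂ with components (cos φ cos λ, cos φ sin λ, sin φ).
The central angle between the endpoints is δ = arccos(p₁·p₂) ≈ 2.822 rad (161.7°).
Interpolate at f = 1/2 with slerp weights a = sin((1−f)δ)/sin δ ≈ 3.141, b = sin(fδ)/sin δ ≈ 3.141.
p = a·p₁ + b·p₂ ≈ (0.054, 0.418, 0.907); φ = arcsin(p_z) ≈ 65.06°, λ = atan2(p_y, p_x) ≈ 82.62°.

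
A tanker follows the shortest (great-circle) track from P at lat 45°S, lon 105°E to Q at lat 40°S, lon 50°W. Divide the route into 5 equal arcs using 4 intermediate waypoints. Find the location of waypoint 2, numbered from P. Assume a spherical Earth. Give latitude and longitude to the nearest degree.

Write both endpoints as unit vectors p₁, p₂ with components (cos φ cos λ, cos φ sin λ, sin φ).
The central angle between the endpoints is δ = arccos(p₁·p₂) ≈ 1.607 rad (92.1°).
Interpolate at f = 2/5 with slerp weights a = sin((1−f)δ)/sin δ ≈ 0.822, b = sin(fδ)/sin δ ≈ 0.600.
p = a·p₁ + b·p₂ ≈ (0.145, 0.210, -0.967); φ = arcsin(p_z) ≈ -75.24°, λ = atan2(p_y, p_x) ≈ 55.33°.

≈ lat 75°S, lon 55°E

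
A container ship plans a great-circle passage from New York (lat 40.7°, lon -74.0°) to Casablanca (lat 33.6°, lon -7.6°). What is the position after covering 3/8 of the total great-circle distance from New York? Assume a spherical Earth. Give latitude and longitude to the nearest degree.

From cos δ = sin φ₁ sin φ₂ + cos φ₁ cos φ₂ cos Δλ, the central angle is δ ≈ 0.910 rad (52.1°).
Interpolate at f = 3/8 with slerp weights a = sin((1−f)δ)/sin δ ≈ 0.682, b = sin(fδ)/sin δ ≈ 0.424.
p = a·p₁ + b·p₂ ≈ (0.493, -0.544, 0.679); φ = arcsin(p_z) ≈ 42.80°, λ = atan2(p_y, p_x) ≈ -47.83°.

≈ lat 43°, lon -48°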